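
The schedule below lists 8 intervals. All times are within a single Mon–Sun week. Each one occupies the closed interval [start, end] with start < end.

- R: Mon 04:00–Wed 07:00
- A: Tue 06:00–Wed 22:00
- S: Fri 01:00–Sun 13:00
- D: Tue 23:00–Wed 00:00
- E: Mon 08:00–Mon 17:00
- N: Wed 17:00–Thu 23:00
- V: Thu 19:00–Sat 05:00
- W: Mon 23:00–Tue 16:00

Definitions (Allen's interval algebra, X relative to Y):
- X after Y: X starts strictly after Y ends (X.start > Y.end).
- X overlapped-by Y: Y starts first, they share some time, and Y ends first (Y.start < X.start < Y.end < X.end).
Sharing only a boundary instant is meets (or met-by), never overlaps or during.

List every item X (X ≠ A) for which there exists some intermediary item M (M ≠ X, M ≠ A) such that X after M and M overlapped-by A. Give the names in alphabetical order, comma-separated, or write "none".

S

Target A = [Tue 06:00, Wed 22:00].
Intermediaries M with M overlapped-by A: N.
Via N — items with X after N: S.
Union: S.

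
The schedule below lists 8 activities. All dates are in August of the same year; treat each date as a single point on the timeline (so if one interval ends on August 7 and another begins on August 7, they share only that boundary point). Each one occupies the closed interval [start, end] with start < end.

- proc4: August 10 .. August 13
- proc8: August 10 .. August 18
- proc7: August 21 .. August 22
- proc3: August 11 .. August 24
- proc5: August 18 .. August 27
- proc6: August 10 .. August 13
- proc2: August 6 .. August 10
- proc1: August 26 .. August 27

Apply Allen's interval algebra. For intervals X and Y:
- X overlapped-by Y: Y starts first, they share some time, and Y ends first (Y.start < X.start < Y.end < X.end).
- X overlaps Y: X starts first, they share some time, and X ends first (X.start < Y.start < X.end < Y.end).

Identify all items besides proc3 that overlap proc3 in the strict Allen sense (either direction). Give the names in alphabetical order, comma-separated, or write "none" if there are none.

Target proc3 = [August 11, August 24].
proc1 [August 26, August 27] → after → no.
proc2 [August 6, August 10] → before → no.
proc4 [August 10, August 13] → overlaps → yes.
proc5 [August 18, August 27] → overlapped-by → yes.
proc6 [August 10, August 13] → overlaps → yes.
proc7 [August 21, August 22] → during → no.
proc8 [August 10, August 18] → overlaps → yes.
Result: proc4, proc5, proc6, proc8.

proc4, proc5, proc6, proc8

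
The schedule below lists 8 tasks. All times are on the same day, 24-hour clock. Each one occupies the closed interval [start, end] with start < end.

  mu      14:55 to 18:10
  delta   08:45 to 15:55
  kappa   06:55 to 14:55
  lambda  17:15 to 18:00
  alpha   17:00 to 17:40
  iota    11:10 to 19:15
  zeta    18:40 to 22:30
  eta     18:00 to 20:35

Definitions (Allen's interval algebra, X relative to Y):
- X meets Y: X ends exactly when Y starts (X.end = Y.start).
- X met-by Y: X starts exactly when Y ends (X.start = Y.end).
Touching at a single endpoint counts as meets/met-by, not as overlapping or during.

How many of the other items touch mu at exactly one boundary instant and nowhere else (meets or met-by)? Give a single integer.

1

Target mu = [14:55, 18:10].
alpha [17:00, 17:40] → during → no.
delta [08:45, 15:55] → overlaps → no.
eta [18:00, 20:35] → overlapped-by → no.
iota [11:10, 19:15] → contains → no.
kappa [06:55, 14:55] → meets → counts.
lambda [17:15, 18:00] → during → no.
zeta [18:40, 22:30] → after → no.
Total: 1.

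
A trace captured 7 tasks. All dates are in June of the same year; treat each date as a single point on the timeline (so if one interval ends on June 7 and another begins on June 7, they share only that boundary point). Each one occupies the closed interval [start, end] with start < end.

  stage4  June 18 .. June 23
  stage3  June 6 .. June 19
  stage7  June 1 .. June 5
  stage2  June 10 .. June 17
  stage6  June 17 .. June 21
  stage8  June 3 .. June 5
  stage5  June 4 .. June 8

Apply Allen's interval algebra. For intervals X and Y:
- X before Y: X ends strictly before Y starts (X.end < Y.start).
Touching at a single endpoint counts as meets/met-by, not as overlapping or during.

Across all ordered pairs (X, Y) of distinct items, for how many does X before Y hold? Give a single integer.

12

Checking all 42 ordered pairs for relation 'before'; matching pairs in alphabetical order:
(stage2, stage4): stage2 before stage4 ✓
(stage5, stage2): stage5 before stage2 ✓
(stage5, stage4): stage5 before stage4 ✓
(stage5, stage6): stage5 before stage6 ✓
(stage7, stage2): stage7 before stage2 ✓
(stage7, stage3): stage7 before stage3 ✓
(stage7, stage4): stage7 before stage4 ✓
(stage7, stage6): stage7 before stage6 ✓
(stage8, stage2): stage8 before stage2 ✓
(stage8, stage3): stage8 before stage3 ✓
(stage8, stage4): stage8 before stage4 ✓
(stage8, stage6): stage8 before stage6 ✓
Count: 12.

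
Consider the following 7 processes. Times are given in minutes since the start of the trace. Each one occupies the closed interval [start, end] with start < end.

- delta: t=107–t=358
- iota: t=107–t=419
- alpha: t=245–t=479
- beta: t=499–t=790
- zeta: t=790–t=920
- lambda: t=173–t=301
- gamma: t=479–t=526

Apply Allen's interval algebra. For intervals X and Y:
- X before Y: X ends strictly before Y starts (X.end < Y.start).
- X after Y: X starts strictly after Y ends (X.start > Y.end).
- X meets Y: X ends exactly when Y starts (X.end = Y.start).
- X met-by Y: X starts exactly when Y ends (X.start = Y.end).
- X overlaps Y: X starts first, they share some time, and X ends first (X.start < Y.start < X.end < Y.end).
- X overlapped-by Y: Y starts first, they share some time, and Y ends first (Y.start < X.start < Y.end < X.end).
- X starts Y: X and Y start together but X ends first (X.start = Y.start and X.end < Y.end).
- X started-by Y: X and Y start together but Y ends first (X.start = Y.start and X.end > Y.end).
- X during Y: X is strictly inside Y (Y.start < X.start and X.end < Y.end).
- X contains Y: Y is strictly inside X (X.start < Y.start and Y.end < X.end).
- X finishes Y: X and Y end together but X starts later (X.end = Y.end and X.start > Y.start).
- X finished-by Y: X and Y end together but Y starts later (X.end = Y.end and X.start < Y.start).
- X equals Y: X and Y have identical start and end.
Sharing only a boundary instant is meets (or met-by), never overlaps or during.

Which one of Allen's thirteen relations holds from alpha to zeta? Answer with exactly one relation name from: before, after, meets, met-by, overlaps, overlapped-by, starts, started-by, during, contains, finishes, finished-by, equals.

alpha = [t=245, t=479]; zeta = [t=790, t=920].
Compare endpoints: alpha.start < zeta.start, alpha.start < zeta.end, alpha.end < zeta.start, alpha.end < zeta.end.
That pattern is 'before'.

before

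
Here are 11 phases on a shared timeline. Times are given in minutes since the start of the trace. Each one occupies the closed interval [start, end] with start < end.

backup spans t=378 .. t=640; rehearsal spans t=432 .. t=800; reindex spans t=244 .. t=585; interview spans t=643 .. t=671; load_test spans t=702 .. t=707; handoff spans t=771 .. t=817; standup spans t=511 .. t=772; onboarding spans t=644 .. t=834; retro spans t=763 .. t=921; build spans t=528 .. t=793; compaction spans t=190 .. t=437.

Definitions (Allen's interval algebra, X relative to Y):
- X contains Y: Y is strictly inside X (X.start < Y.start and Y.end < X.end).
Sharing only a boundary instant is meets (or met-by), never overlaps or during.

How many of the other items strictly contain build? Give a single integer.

1

Target build = [t=528, t=793].
backup [t=378, t=640] → overlaps → no.
compaction [t=190, t=437] → before → no.
handoff [t=771, t=817] → overlapped-by → no.
interview [t=643, t=671] → during → no.
load_test [t=702, t=707] → during → no.
onboarding [t=644, t=834] → overlapped-by → no.
rehearsal [t=432, t=800] → contains → counts.
reindex [t=244, t=585] → overlaps → no.
retro [t=763, t=921] → overlapped-by → no.
standup [t=511, t=772] → overlaps → no.
Total: 1.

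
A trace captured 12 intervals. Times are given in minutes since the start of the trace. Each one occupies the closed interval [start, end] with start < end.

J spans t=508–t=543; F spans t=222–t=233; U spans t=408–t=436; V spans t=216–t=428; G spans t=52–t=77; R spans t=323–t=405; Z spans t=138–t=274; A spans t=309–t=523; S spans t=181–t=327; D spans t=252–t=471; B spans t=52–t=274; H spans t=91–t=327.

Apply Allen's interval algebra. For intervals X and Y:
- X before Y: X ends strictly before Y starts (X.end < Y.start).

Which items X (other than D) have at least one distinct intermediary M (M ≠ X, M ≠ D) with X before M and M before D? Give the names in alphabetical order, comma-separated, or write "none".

G

Target D = [t=252, t=471].
Intermediaries M with M before D: F, G.
Via F — items with X before F: G.
Via G — items with X before G: none.
Union: G.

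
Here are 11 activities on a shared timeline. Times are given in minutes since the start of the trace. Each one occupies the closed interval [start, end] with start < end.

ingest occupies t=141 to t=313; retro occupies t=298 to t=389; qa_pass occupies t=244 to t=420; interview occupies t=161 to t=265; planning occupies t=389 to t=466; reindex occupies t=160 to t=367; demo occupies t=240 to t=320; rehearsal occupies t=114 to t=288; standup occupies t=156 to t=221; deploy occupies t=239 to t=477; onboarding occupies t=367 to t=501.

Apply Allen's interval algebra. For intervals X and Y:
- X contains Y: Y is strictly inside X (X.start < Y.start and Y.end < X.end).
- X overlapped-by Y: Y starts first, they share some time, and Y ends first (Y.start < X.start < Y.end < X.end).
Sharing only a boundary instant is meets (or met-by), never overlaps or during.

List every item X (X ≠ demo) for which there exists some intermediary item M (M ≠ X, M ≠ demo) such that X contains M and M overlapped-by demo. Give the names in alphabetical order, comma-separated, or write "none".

deploy, qa_pass

Target demo = [t=240, t=320].
Intermediaries M with M overlapped-by demo: qa_pass, retro.
Via qa_pass — items with X contains qa_pass: deploy.
Via retro — items with X contains retro: deploy, qa_pass.
Union: deploy, qa_pass.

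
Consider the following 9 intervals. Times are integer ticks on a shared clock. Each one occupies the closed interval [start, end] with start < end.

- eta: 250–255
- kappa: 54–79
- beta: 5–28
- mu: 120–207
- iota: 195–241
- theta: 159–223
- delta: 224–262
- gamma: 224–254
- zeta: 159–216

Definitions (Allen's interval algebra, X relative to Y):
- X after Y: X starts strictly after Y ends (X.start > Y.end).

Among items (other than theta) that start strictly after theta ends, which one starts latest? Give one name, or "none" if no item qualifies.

Target theta = [159, 223].
beta [5, 28] → before → excluded.
delta [224, 262] → after → candidate.
eta [250, 255] → after → candidate.
gamma [224, 254] → after → candidate.
iota [195, 241] → overlapped-by → excluded.
kappa [54, 79] → before → excluded.
mu [120, 207] → overlaps → excluded.
zeta [159, 216] → starts → excluded.
Among candidates, latest start is 250 → eta.

eta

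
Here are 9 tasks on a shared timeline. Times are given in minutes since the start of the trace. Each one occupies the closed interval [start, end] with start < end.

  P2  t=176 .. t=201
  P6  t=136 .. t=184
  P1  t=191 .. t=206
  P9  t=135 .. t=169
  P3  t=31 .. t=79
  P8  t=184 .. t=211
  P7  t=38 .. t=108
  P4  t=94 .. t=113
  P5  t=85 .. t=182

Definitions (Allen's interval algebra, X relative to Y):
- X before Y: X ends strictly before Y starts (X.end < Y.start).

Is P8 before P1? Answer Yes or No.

No

P8 = [t=184, t=211], P1 = [t=191, t=206].
Actual relation of P8 to P1: contains.
Asked whether 'before' holds → No.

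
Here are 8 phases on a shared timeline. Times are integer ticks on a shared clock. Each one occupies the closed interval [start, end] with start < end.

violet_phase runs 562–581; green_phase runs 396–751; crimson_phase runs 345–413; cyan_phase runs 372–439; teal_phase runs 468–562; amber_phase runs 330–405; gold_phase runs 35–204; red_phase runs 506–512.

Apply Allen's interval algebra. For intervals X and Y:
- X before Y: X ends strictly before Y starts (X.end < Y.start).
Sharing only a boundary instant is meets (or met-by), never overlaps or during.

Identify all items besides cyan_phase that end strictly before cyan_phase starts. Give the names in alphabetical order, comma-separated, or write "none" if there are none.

gold_phase

Target cyan_phase = [372, 439].
amber_phase [330, 405] → overlaps → no.
crimson_phase [345, 413] → overlaps → no.
gold_phase [35, 204] → before → yes.
green_phase [396, 751] → overlapped-by → no.
red_phase [506, 512] → after → no.
teal_phase [468, 562] → after → no.
violet_phase [562, 581] → after → no.
Result: gold_phase.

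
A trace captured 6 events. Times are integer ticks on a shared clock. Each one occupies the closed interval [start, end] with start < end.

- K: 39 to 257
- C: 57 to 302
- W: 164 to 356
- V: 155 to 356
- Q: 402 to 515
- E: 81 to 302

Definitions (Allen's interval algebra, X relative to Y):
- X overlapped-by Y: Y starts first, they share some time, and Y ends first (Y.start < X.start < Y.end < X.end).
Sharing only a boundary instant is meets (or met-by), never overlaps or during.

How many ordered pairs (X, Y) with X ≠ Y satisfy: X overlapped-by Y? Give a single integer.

8

Checking all 30 ordered pairs for relation 'overlapped-by'; matching pairs in alphabetical order:
(C, K): C overlapped-by K ✓
(E, K): E overlapped-by K ✓
(V, C): V overlapped-by C ✓
(V, E): V overlapped-by E ✓
(V, K): V overlapped-by K ✓
(W, C): W overlapped-by C ✓
(W, E): W overlapped-by E ✓
(W, K): W overlapped-by K ✓
Count: 8.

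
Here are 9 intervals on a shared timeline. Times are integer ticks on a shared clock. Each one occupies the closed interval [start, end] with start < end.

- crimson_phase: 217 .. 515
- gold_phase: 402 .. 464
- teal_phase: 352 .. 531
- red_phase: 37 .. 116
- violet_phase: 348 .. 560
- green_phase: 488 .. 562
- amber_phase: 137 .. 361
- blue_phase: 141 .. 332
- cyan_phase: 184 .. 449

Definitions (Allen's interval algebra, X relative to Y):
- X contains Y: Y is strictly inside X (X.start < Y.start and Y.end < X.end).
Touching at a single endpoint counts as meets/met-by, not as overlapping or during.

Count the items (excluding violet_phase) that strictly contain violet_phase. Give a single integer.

Target violet_phase = [348, 560].
amber_phase [137, 361] → overlaps → no.
blue_phase [141, 332] → before → no.
crimson_phase [217, 515] → overlaps → no.
cyan_phase [184, 449] → overlaps → no.
gold_phase [402, 464] → during → no.
green_phase [488, 562] → overlapped-by → no.
red_phase [37, 116] → before → no.
teal_phase [352, 531] → during → no.
Total: 0.

0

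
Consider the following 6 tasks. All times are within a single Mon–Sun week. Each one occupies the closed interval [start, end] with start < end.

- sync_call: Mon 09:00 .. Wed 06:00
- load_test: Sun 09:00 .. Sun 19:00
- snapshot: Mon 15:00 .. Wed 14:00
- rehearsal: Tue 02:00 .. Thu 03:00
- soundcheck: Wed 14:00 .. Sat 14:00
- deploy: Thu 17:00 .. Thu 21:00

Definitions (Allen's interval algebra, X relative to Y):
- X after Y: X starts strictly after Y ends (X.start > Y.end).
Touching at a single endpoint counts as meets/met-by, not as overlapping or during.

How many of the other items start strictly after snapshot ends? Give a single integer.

2

Target snapshot = [Mon 15:00, Wed 14:00].
deploy [Thu 17:00, Thu 21:00] → after → counts.
load_test [Sun 09:00, Sun 19:00] → after → counts.
rehearsal [Tue 02:00, Thu 03:00] → overlapped-by → no.
soundcheck [Wed 14:00, Sat 14:00] → met-by → no.
sync_call [Mon 09:00, Wed 06:00] → overlaps → no.
Total: 2.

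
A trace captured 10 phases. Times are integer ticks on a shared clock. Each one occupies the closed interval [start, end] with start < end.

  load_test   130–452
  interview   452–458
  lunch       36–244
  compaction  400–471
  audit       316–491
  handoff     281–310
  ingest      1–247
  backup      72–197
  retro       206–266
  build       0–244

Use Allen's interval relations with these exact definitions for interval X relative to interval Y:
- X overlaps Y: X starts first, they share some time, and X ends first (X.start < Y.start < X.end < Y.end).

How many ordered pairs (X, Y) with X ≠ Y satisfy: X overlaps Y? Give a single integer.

Checking all 90 ordered pairs for relation 'overlaps'; matching pairs in alphabetical order:
(backup, load_test): backup overlaps load_test ✓
(build, ingest): build overlaps ingest ✓
(build, load_test): build overlaps load_test ✓
(build, retro): build overlaps retro ✓
(ingest, load_test): ingest overlaps load_test ✓
(ingest, retro): ingest overlaps retro ✓
(load_test, audit): load_test overlaps audit ✓
(load_test, compaction): load_test overlaps compaction ✓
(lunch, load_test): lunch overlaps load_test ✓
(lunch, retro): lunch overlaps retro ✓
Count: 10.

10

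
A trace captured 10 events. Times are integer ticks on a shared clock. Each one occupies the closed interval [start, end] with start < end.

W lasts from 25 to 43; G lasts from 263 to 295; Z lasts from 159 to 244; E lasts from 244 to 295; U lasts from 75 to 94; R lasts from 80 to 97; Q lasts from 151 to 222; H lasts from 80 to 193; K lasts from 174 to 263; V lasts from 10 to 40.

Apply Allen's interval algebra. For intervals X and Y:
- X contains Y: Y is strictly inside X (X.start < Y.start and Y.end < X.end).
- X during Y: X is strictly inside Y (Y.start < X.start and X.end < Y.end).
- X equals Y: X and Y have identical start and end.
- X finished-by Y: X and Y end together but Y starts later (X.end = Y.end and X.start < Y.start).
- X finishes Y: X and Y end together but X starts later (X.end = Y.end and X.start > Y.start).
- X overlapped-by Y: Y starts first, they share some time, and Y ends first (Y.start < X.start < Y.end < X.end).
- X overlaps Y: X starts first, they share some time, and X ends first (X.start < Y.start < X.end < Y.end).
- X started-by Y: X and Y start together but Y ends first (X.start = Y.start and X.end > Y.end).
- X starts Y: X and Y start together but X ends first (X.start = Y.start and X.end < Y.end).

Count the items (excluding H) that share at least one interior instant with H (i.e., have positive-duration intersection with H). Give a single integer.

5

Target H = [80, 193].
E [244, 295] → after → no.
G [263, 295] → after → no.
K [174, 263] → overlapped-by → counts.
Q [151, 222] → overlapped-by → counts.
R [80, 97] → starts → counts.
U [75, 94] → overlaps → counts.
V [10, 40] → before → no.
W [25, 43] → before → no.
Z [159, 244] → overlapped-by → counts.
Total: 5.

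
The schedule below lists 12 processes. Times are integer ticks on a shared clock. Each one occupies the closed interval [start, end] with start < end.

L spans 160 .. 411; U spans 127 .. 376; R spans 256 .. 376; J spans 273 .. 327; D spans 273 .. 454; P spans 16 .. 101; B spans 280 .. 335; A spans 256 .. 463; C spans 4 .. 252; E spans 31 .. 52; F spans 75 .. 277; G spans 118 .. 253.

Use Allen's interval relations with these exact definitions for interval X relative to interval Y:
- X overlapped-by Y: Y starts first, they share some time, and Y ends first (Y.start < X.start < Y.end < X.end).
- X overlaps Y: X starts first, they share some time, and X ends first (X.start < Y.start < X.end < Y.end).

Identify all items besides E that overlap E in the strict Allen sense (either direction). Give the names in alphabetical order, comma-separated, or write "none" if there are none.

Target E = [31, 52].
A [256, 463] → after → no.
B [280, 335] → after → no.
C [4, 252] → contains → no.
D [273, 454] → after → no.
F [75, 277] → after → no.
G [118, 253] → after → no.
J [273, 327] → after → no.
L [160, 411] → after → no.
P [16, 101] → contains → no.
R [256, 376] → after → no.
U [127, 376] → after → no.
Result: none.

none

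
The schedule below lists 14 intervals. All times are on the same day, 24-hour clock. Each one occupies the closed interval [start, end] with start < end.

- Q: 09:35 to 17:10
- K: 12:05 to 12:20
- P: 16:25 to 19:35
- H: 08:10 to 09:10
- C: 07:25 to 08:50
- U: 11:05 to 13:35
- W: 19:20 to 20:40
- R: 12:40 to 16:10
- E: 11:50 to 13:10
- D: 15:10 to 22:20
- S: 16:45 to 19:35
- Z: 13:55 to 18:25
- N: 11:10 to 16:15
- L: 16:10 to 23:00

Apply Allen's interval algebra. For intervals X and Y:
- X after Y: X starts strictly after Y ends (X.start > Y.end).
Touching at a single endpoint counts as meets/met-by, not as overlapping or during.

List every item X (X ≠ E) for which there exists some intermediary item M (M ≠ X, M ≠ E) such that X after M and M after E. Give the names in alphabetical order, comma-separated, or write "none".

Target E = [11:50, 13:10].
Intermediaries M with M after E: D, L, P, S, W, Z.
Via D — items with X after D: none.
Via L — items with X after L: none.
Via P — items with X after P: none.
Via S — items with X after S: none.
Via W — items with X after W: none.
Via Z — items with X after Z: W.
Union: W.

W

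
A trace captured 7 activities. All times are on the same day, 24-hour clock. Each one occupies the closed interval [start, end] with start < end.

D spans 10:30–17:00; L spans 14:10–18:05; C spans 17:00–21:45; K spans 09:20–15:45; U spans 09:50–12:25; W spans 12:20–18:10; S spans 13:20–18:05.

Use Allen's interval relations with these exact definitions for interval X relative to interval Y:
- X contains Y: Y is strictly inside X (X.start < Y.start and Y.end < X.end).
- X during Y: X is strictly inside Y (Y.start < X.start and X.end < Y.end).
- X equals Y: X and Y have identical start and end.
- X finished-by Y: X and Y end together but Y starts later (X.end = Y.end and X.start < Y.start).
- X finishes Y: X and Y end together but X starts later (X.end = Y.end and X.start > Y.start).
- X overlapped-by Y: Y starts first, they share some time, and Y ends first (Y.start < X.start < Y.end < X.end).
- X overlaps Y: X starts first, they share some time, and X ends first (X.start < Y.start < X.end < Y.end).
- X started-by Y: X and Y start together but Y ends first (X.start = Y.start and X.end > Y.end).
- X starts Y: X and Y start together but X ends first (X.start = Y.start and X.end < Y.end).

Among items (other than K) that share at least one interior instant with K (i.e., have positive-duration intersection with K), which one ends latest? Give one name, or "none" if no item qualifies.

W

Target K = [09:20, 15:45].
C [17:00, 21:45] → after → excluded.
D [10:30, 17:00] → overlapped-by → candidate.
L [14:10, 18:05] → overlapped-by → candidate.
S [13:20, 18:05] → overlapped-by → candidate.
U [09:50, 12:25] → during → candidate.
W [12:20, 18:10] → overlapped-by → candidate.
Among candidates, latest end is 18:10 → W.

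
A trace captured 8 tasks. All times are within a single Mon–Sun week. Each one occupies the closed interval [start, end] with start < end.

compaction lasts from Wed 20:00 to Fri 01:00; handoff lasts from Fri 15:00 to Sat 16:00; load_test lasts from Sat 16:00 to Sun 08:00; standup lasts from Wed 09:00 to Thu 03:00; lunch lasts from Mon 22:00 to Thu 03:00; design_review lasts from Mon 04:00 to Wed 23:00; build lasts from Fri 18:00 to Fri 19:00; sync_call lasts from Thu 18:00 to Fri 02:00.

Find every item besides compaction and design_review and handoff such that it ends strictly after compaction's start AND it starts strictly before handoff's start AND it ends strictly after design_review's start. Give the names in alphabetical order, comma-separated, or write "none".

lunch, standup, sync_call

Conditions: its end is strictly after compaction's start (X.end > Wed 20:00) AND its start is strictly before handoff's start (X.start < Fri 15:00) AND its end is strictly after design_review's start (X.end > Mon 04:00).
build: end Fri 19:00 > Wed 20:00? ✓; start Fri 18:00 < Fri 15:00? ✗; end Fri 19:00 > Mon 04:00? ✓ → no.
load_test: end Sun 08:00 > Wed 20:00? ✓; start Sat 16:00 < Fri 15:00? ✗; end Sun 08:00 > Mon 04:00? ✓ → no.
lunch: end Thu 03:00 > Wed 20:00? ✓; start Mon 22:00 < Fri 15:00? ✓; end Thu 03:00 > Mon 04:00? ✓ → yes.
standup: end Thu 03:00 > Wed 20:00? ✓; start Wed 09:00 < Fri 15:00? ✓; end Thu 03:00 > Mon 04:00? ✓ → yes.
sync_call: end Fri 02:00 > Wed 20:00? ✓; start Thu 18:00 < Fri 15:00? ✓; end Fri 02:00 > Mon 04:00? ✓ → yes.
Result: lunch, standup, sync_call.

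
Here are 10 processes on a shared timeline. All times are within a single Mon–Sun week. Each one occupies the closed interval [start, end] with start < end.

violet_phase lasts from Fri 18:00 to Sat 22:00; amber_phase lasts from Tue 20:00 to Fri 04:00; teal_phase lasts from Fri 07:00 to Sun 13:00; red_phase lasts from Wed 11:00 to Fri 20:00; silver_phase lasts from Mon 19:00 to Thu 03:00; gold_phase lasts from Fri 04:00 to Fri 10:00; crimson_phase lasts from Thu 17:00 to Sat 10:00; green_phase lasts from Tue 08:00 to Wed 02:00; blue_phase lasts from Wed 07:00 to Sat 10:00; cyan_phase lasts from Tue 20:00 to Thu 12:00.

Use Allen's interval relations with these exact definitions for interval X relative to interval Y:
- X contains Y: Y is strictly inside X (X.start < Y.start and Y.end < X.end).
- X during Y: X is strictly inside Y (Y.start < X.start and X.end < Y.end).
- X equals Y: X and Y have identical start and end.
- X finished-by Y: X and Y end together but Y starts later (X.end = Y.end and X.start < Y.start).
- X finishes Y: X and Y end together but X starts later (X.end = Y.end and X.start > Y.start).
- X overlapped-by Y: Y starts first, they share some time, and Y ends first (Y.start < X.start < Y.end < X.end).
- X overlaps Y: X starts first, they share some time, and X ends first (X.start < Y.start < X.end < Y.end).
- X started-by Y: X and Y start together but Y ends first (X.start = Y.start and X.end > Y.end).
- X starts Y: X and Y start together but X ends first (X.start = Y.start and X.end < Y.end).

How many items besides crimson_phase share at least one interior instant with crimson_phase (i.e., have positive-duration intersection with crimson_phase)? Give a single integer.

Target crimson_phase = [Thu 17:00, Sat 10:00].
amber_phase [Tue 20:00, Fri 04:00] → overlaps → counts.
blue_phase [Wed 07:00, Sat 10:00] → finished-by → counts.
cyan_phase [Tue 20:00, Thu 12:00] → before → no.
gold_phase [Fri 04:00, Fri 10:00] → during → counts.
green_phase [Tue 08:00, Wed 02:00] → before → no.
red_phase [Wed 11:00, Fri 20:00] → overlaps → counts.
silver_phase [Mon 19:00, Thu 03:00] → before → no.
teal_phase [Fri 07:00, Sun 13:00] → overlapped-by → counts.
violet_phase [Fri 18:00, Sat 22:00] → overlapped-by → counts.
Total: 6.

6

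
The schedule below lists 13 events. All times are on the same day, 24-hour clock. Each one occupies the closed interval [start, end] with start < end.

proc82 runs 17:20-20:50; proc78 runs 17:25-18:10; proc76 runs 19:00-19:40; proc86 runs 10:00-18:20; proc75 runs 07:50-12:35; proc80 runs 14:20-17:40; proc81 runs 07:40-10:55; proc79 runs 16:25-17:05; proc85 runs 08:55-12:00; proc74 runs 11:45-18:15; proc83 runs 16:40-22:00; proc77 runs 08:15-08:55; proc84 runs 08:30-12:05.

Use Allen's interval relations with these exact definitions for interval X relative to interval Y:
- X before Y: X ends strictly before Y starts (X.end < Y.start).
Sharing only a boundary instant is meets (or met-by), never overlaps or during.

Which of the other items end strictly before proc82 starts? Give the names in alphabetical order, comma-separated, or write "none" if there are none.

proc75, proc77, proc79, proc81, proc84, proc85

Target proc82 = [17:20, 20:50].
proc74 [11:45, 18:15] → overlaps → no.
proc75 [07:50, 12:35] → before → yes.
proc76 [19:00, 19:40] → during → no.
proc77 [08:15, 08:55] → before → yes.
proc78 [17:25, 18:10] → during → no.
proc79 [16:25, 17:05] → before → yes.
proc80 [14:20, 17:40] → overlaps → no.
proc81 [07:40, 10:55] → before → yes.
proc83 [16:40, 22:00] → contains → no.
proc84 [08:30, 12:05] → before → yes.
proc85 [08:55, 12:00] → before → yes.
proc86 [10:00, 18:20] → overlaps → no.
Result: proc75, proc77, proc79, proc81, proc84, proc85.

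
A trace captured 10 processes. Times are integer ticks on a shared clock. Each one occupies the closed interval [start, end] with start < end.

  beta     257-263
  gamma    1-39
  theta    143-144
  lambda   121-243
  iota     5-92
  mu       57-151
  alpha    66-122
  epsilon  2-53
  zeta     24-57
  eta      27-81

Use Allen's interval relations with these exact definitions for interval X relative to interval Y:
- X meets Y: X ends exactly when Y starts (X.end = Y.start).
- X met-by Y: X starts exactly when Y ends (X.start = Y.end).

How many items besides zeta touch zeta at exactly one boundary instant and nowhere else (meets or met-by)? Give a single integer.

Target zeta = [24, 57].
alpha [66, 122] → after → no.
beta [257, 263] → after → no.
epsilon [2, 53] → overlaps → no.
eta [27, 81] → overlapped-by → no.
gamma [1, 39] → overlaps → no.
iota [5, 92] → contains → no.
lambda [121, 243] → after → no.
mu [57, 151] → met-by → counts.
theta [143, 144] → after → no.
Total: 1.

1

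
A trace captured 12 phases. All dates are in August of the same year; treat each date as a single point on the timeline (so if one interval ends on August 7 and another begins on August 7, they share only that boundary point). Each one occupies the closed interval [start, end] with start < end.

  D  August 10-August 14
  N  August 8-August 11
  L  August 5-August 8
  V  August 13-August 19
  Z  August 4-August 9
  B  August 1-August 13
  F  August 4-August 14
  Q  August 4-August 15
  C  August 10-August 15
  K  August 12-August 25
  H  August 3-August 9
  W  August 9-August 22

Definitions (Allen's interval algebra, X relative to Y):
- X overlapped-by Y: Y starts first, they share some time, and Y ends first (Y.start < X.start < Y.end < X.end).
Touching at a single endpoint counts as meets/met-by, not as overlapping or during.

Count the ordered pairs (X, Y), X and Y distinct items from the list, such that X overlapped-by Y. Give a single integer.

25

Checking all 132 ordered pairs for relation 'overlapped-by'; matching pairs in alphabetical order:
(C, B): C overlapped-by B ✓
(C, F): C overlapped-by F ✓
(C, N): C overlapped-by N ✓
(D, B): D overlapped-by B ✓
(D, N): D overlapped-by N ✓
(F, B): F overlapped-by B ✓
(F, H): F overlapped-by H ✓
(K, B): K overlapped-by B ✓
(K, C): K overlapped-by C ✓
(K, D): K overlapped-by D ✓
(K, F): K overlapped-by F ✓
(K, Q): K overlapped-by Q ✓
(K, W): K overlapped-by W ✓
(N, H): N overlapped-by H ✓
(N, Z): N overlapped-by Z ✓
(Q, B): Q overlapped-by B ✓
(Q, H): Q overlapped-by H ✓
(V, C): V overlapped-by C ✓
(V, D): V overlapped-by D ✓
(V, F): V overlapped-by F ✓
(V, Q): V overlapped-by Q ✓
(W, B): W overlapped-by B ✓
(W, F): W overlapped-by F ✓
(W, N): W overlapped-by N ✓
... plus 1 further pairs not listed.
Count: 25.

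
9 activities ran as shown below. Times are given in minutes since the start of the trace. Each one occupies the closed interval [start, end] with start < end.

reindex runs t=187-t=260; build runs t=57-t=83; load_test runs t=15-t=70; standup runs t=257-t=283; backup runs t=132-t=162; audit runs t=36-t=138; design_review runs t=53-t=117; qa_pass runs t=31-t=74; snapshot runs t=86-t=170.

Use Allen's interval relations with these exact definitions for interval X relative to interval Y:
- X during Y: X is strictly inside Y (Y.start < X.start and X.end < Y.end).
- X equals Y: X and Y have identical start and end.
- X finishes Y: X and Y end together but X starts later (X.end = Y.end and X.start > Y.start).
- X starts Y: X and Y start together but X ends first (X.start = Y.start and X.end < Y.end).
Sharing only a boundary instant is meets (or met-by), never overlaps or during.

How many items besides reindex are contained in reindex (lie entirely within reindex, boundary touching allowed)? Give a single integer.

0

Target reindex = [t=187, t=260].
audit [t=36, t=138] → before → no.
backup [t=132, t=162] → before → no.
build [t=57, t=83] → before → no.
design_review [t=53, t=117] → before → no.
load_test [t=15, t=70] → before → no.
qa_pass [t=31, t=74] → before → no.
snapshot [t=86, t=170] → before → no.
standup [t=257, t=283] → overlapped-by → no.
Total: 0.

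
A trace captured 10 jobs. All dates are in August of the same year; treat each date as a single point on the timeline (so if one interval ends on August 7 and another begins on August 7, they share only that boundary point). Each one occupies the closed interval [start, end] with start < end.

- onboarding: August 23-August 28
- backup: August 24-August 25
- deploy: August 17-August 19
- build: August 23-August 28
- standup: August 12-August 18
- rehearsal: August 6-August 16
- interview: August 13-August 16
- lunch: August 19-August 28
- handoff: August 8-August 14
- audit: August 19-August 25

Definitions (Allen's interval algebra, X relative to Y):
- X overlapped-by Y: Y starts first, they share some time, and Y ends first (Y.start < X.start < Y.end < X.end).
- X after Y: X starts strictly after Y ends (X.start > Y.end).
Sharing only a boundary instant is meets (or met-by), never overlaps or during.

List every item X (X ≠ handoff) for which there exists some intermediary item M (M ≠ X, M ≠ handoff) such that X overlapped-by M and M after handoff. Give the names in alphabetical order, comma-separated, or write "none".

Target handoff = [August 8, August 14].
Intermediaries M with M after handoff: audit, backup, build, deploy, lunch, onboarding.
Via audit — items with X overlapped-by audit: build, onboarding.
Via backup — items with X overlapped-by backup: none.
Via build — items with X overlapped-by build: none.
Via deploy — items with X overlapped-by deploy: none.
Via lunch — items with X overlapped-by lunch: none.
Via onboarding — items with X overlapped-by onboarding: none.
Union: build, onboarding.

build, onboarding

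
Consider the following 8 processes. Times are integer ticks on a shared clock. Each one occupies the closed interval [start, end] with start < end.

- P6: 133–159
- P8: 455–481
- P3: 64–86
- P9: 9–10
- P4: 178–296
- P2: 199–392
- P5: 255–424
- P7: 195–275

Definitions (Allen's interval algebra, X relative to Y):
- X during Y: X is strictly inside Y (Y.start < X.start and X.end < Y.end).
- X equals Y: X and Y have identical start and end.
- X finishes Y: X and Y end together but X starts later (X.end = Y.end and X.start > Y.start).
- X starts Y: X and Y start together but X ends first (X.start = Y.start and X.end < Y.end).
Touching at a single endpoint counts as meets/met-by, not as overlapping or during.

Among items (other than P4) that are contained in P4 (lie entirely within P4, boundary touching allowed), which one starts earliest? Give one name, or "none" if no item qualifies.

Target P4 = [178, 296].
P2 [199, 392] → overlapped-by → excluded.
P3 [64, 86] → before → excluded.
P5 [255, 424] → overlapped-by → excluded.
P6 [133, 159] → before → excluded.
P7 [195, 275] → during → candidate.
P8 [455, 481] → after → excluded.
P9 [9, 10] → before → excluded.
Among candidates, earliest start is 195 → P7.

P7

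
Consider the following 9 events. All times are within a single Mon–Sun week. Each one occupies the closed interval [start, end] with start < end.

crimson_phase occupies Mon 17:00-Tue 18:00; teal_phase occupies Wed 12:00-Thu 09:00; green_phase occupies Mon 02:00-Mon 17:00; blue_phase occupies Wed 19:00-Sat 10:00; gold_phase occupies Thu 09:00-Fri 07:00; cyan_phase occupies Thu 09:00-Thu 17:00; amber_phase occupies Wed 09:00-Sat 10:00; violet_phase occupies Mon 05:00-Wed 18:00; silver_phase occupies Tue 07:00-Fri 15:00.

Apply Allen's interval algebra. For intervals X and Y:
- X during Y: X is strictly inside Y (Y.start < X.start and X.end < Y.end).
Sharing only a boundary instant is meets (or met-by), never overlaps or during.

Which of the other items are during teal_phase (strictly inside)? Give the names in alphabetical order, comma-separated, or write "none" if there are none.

none

Target teal_phase = [Wed 12:00, Thu 09:00].
amber_phase [Wed 09:00, Sat 10:00] → contains → no.
blue_phase [Wed 19:00, Sat 10:00] → overlapped-by → no.
crimson_phase [Mon 17:00, Tue 18:00] → before → no.
cyan_phase [Thu 09:00, Thu 17:00] → met-by → no.
gold_phase [Thu 09:00, Fri 07:00] → met-by → no.
green_phase [Mon 02:00, Mon 17:00] → before → no.
silver_phase [Tue 07:00, Fri 15:00] → contains → no.
violet_phase [Mon 05:00, Wed 18:00] → overlaps → no.
Result: none.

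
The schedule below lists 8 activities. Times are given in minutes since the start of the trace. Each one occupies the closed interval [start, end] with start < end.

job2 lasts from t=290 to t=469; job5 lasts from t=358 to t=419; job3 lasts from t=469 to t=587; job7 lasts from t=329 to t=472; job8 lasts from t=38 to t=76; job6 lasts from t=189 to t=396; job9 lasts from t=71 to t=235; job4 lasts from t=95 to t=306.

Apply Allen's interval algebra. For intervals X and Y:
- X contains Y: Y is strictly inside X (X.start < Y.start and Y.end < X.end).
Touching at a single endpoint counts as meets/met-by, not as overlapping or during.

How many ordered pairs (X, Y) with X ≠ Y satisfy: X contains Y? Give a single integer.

2

Checking all 56 ordered pairs for relation 'contains'; matching pairs in alphabetical order:
(job2, job5): job2 contains job5 ✓
(job7, job5): job7 contains job5 ✓
Count: 2.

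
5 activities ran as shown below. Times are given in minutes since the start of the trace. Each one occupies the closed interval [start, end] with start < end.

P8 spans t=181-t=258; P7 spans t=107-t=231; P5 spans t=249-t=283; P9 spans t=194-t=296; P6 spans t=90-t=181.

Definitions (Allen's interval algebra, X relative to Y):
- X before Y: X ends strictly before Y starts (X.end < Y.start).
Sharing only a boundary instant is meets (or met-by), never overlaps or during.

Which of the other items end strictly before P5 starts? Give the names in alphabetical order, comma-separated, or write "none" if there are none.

P6, P7

Target P5 = [t=249, t=283].
P6 [t=90, t=181] → before → yes.
P7 [t=107, t=231] → before → yes.
P8 [t=181, t=258] → overlaps → no.
P9 [t=194, t=296] → contains → no.
Result: P6, P7.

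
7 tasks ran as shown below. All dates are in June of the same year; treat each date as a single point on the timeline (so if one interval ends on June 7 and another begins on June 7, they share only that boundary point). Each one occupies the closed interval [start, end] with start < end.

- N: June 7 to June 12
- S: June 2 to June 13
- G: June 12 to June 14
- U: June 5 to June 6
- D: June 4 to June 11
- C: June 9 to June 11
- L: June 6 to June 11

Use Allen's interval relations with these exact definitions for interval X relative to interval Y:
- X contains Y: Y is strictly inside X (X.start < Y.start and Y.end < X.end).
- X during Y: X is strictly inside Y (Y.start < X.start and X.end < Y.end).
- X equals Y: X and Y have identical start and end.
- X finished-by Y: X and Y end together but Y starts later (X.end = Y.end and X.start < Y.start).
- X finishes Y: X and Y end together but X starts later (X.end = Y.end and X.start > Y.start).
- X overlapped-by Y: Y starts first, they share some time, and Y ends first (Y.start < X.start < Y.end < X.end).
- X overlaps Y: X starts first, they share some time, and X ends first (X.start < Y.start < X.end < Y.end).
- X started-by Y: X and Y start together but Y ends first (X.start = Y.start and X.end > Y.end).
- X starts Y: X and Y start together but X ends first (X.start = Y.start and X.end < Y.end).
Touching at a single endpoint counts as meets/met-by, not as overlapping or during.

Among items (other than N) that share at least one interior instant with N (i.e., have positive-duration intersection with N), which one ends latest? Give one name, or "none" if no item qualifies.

Target N = [June 7, June 12].
C [June 9, June 11] → during → candidate.
D [June 4, June 11] → overlaps → candidate.
G [June 12, June 14] → met-by → excluded.
L [June 6, June 11] → overlaps → candidate.
S [June 2, June 13] → contains → candidate.
U [June 5, June 6] → before → excluded.
Among candidates, latest end is June 13 → S.

S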